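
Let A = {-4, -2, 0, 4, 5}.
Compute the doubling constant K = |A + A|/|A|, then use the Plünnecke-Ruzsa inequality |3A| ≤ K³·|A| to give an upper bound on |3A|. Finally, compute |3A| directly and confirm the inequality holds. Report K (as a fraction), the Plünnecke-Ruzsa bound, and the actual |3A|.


|A| = 5.
Step 1: Compute A + A by enumerating all 25 pairs.
A + A = {-8, -6, -4, -2, 0, 1, 2, 3, 4, 5, 8, 9, 10}, so |A + A| = 13.
Step 2: Doubling constant K = |A + A|/|A| = 13/5 = 13/5 ≈ 2.6000.
Step 3: Plünnecke-Ruzsa gives |3A| ≤ K³·|A| = (2.6000)³ · 5 ≈ 87.8800.
Step 4: Compute 3A = A + A + A directly by enumerating all triples (a,b,c) ∈ A³; |3A| = 23.
Step 5: Check 23 ≤ 87.8800? Yes ✓.

K = 13/5, Plünnecke-Ruzsa bound K³|A| ≈ 87.8800, |3A| = 23, inequality holds.


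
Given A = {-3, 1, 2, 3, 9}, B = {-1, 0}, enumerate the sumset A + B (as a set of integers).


A + B = {a + b : a ∈ A, b ∈ B}.
Enumerate all |A|·|B| = 5·2 = 10 pairs (a, b) and collect distinct sums.
a = -3: -3+-1=-4, -3+0=-3
a = 1: 1+-1=0, 1+0=1
a = 2: 2+-1=1, 2+0=2
a = 3: 3+-1=2, 3+0=3
a = 9: 9+-1=8, 9+0=9
Collecting distinct sums: A + B = {-4, -3, 0, 1, 2, 3, 8, 9}
|A + B| = 8

A + B = {-4, -3, 0, 1, 2, 3, 8, 9}


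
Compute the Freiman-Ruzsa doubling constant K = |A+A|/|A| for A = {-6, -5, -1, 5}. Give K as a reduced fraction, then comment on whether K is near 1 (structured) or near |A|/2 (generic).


|A| = 4.
Compute A + A by enumerating all 16 pairs.
A + A = {-12, -11, -10, -7, -6, -2, -1, 0, 4, 10}, so |A + A| = 10.
K = |A + A| / |A| = 10/4 = 5/2 ≈ 2.5000.
Reference: AP of size 4 gives K = 7/4 ≈ 1.7500; a fully generic set of size 4 gives K ≈ 2.5000.

|A| = 4, |A + A| = 10, K = 10/4 = 5/2.


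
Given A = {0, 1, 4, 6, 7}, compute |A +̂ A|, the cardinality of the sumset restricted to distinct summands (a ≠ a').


Restricted sumset: A +̂ A = {a + a' : a ∈ A, a' ∈ A, a ≠ a'}.
Equivalently, take A + A and drop any sum 2a that is achievable ONLY as a + a for a ∈ A (i.e. sums representable only with equal summands).
Enumerate pairs (a, a') with a < a' (symmetric, so each unordered pair gives one sum; this covers all a ≠ a'):
  0 + 1 = 1
  0 + 4 = 4
  0 + 6 = 6
  0 + 7 = 7
  1 + 4 = 5
  1 + 6 = 7
  1 + 7 = 8
  4 + 6 = 10
  4 + 7 = 11
  6 + 7 = 13
Collected distinct sums: {1, 4, 5, 6, 7, 8, 10, 11, 13}
|A +̂ A| = 9
(Reference bound: |A +̂ A| ≥ 2|A| - 3 for |A| ≥ 2, with |A| = 5 giving ≥ 7.)

|A +̂ A| = 9


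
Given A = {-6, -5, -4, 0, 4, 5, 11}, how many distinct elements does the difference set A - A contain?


A - A = {a - a' : a, a' ∈ A}; |A| = 7.
Bounds: 2|A|-1 ≤ |A - A| ≤ |A|² - |A| + 1, i.e. 13 ≤ |A - A| ≤ 43.
Note: 0 ∈ A - A always (from a - a). The set is symmetric: if d ∈ A - A then -d ∈ A - A.
Enumerate nonzero differences d = a - a' with a > a' (then include -d):
Positive differences: {1, 2, 4, 5, 6, 7, 8, 9, 10, 11, 15, 16, 17}
Full difference set: {0} ∪ (positive diffs) ∪ (negative diffs).
|A - A| = 1 + 2·13 = 27 (matches direct enumeration: 27).

|A - A| = 27


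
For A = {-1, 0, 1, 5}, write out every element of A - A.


A - A = {a - a' : a, a' ∈ A}.
Compute a - a' for each ordered pair (a, a'):
a = -1: -1--1=0, -1-0=-1, -1-1=-2, -1-5=-6
a = 0: 0--1=1, 0-0=0, 0-1=-1, 0-5=-5
a = 1: 1--1=2, 1-0=1, 1-1=0, 1-5=-4
a = 5: 5--1=6, 5-0=5, 5-1=4, 5-5=0
Collecting distinct values (and noting 0 appears from a-a):
A - A = {-6, -5, -4, -2, -1, 0, 1, 2, 4, 5, 6}
|A - A| = 11

A - A = {-6, -5, -4, -2, -1, 0, 1, 2, 4, 5, 6}


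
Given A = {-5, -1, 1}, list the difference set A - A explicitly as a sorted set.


A - A = {a - a' : a, a' ∈ A}.
Compute a - a' for each ordered pair (a, a'):
a = -5: -5--5=0, -5--1=-4, -5-1=-6
a = -1: -1--5=4, -1--1=0, -1-1=-2
a = 1: 1--5=6, 1--1=2, 1-1=0
Collecting distinct values (and noting 0 appears from a-a):
A - A = {-6, -4, -2, 0, 2, 4, 6}
|A - A| = 7

A - A = {-6, -4, -2, 0, 2, 4, 6}


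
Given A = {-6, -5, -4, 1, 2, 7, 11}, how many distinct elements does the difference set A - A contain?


A - A = {a - a' : a, a' ∈ A}; |A| = 7.
Bounds: 2|A|-1 ≤ |A - A| ≤ |A|² - |A| + 1, i.e. 13 ≤ |A - A| ≤ 43.
Note: 0 ∈ A - A always (from a - a). The set is symmetric: if d ∈ A - A then -d ∈ A - A.
Enumerate nonzero differences d = a - a' with a > a' (then include -d):
Positive differences: {1, 2, 4, 5, 6, 7, 8, 9, 10, 11, 12, 13, 15, 16, 17}
Full difference set: {0} ∪ (positive diffs) ∪ (negative diffs).
|A - A| = 1 + 2·15 = 31 (matches direct enumeration: 31).

|A - A| = 31


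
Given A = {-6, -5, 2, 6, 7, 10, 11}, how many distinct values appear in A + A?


A + A = {a + a' : a, a' ∈ A}; |A| = 7.
General bounds: 2|A| - 1 ≤ |A + A| ≤ |A|(|A|+1)/2, i.e. 13 ≤ |A + A| ≤ 28.
Lower bound 2|A|-1 is attained iff A is an arithmetic progression.
Enumerate sums a + a' for a ≤ a' (symmetric, so this suffices):
a = -6: -6+-6=-12, -6+-5=-11, -6+2=-4, -6+6=0, -6+7=1, -6+10=4, -6+11=5
a = -5: -5+-5=-10, -5+2=-3, -5+6=1, -5+7=2, -5+10=5, -5+11=6
a = 2: 2+2=4, 2+6=8, 2+7=9, 2+10=12, 2+11=13
a = 6: 6+6=12, 6+7=13, 6+10=16, 6+11=17
a = 7: 7+7=14, 7+10=17, 7+11=18
a = 10: 10+10=20, 10+11=21
a = 11: 11+11=22
Distinct sums: {-12, -11, -10, -4, -3, 0, 1, 2, 4, 5, 6, 8, 9, 12, 13, 14, 16, 17, 18, 20, 21, 22}
|A + A| = 22

|A + A| = 22


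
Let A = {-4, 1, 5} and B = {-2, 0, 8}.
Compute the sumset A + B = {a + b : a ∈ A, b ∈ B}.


A + B = {a + b : a ∈ A, b ∈ B}.
Enumerate all |A|·|B| = 3·3 = 9 pairs (a, b) and collect distinct sums.
a = -4: -4+-2=-6, -4+0=-4, -4+8=4
a = 1: 1+-2=-1, 1+0=1, 1+8=9
a = 5: 5+-2=3, 5+0=5, 5+8=13
Collecting distinct sums: A + B = {-6, -4, -1, 1, 3, 4, 5, 9, 13}
|A + B| = 9

A + B = {-6, -4, -1, 1, 3, 4, 5, 9, 13}


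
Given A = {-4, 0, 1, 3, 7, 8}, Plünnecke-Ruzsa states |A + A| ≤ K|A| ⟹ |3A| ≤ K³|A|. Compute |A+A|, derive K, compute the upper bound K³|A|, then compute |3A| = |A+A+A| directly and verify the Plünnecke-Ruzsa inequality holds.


|A| = 6.
Step 1: Compute A + A by enumerating all 36 pairs.
A + A = {-8, -4, -3, -1, 0, 1, 2, 3, 4, 6, 7, 8, 9, 10, 11, 14, 15, 16}, so |A + A| = 18.
Step 2: Doubling constant K = |A + A|/|A| = 18/6 = 18/6 ≈ 3.0000.
Step 3: Plünnecke-Ruzsa gives |3A| ≤ K³·|A| = (3.0000)³ · 6 ≈ 162.0000.
Step 4: Compute 3A = A + A + A directly by enumerating all triples (a,b,c) ∈ A³; |3A| = 32.
Step 5: Check 32 ≤ 162.0000? Yes ✓.

K = 18/6, Plünnecke-Ruzsa bound K³|A| ≈ 162.0000, |3A| = 32, inequality holds.


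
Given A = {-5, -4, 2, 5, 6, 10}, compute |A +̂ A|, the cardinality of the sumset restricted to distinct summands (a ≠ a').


Restricted sumset: A +̂ A = {a + a' : a ∈ A, a' ∈ A, a ≠ a'}.
Equivalently, take A + A and drop any sum 2a that is achievable ONLY as a + a for a ∈ A (i.e. sums representable only with equal summands).
Enumerate pairs (a, a') with a < a' (symmetric, so each unordered pair gives one sum; this covers all a ≠ a'):
  -5 + -4 = -9
  -5 + 2 = -3
  -5 + 5 = 0
  -5 + 6 = 1
  -5 + 10 = 5
  -4 + 2 = -2
  -4 + 5 = 1
  -4 + 6 = 2
  -4 + 10 = 6
  2 + 5 = 7
  2 + 6 = 8
  2 + 10 = 12
  5 + 6 = 11
  5 + 10 = 15
  6 + 10 = 16
Collected distinct sums: {-9, -3, -2, 0, 1, 2, 5, 6, 7, 8, 11, 12, 15, 16}
|A +̂ A| = 14
(Reference bound: |A +̂ A| ≥ 2|A| - 3 for |A| ≥ 2, with |A| = 6 giving ≥ 9.)

|A +̂ A| = 14


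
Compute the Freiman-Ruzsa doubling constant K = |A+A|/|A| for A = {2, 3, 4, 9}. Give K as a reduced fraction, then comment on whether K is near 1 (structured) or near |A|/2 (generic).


|A| = 4.
Compute A + A by enumerating all 16 pairs.
A + A = {4, 5, 6, 7, 8, 11, 12, 13, 18}, so |A + A| = 9.
K = |A + A| / |A| = 9/4 (already in lowest terms) ≈ 2.2500.
Reference: AP of size 4 gives K = 7/4 ≈ 1.7500; a fully generic set of size 4 gives K ≈ 2.5000.

|A| = 4, |A + A| = 9, K = 9/4.


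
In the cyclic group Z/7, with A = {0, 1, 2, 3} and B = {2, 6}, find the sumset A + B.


Work in Z/7Z: reduce every sum a + b modulo 7.
Enumerate all 8 pairs:
a = 0: 0+2=2, 0+6=6
a = 1: 1+2=3, 1+6=0
a = 2: 2+2=4, 2+6=1
a = 3: 3+2=5, 3+6=2
Distinct residues collected: {0, 1, 2, 3, 4, 5, 6}
|A + B| = 7 (out of 7 total residues).

A + B = {0, 1, 2, 3, 4, 5, 6}


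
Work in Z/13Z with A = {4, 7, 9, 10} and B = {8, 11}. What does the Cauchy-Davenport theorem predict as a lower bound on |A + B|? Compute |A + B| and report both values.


Cauchy-Davenport: |A + B| ≥ min(p, |A| + |B| - 1) for A, B nonempty in Z/pZ.
|A| = 4, |B| = 2, p = 13.
CD lower bound = min(13, 4 + 2 - 1) = min(13, 5) = 5.
Compute A + B mod 13 directly:
a = 4: 4+8=12, 4+11=2
a = 7: 7+8=2, 7+11=5
a = 9: 9+8=4, 9+11=7
a = 10: 10+8=5, 10+11=8
A + B = {2, 4, 5, 7, 8, 12}, so |A + B| = 6.
Verify: 6 ≥ 5? Yes ✓.

CD lower bound = 5, actual |A + B| = 6.


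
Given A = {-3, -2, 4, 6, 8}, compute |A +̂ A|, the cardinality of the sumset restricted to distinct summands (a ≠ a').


Restricted sumset: A +̂ A = {a + a' : a ∈ A, a' ∈ A, a ≠ a'}.
Equivalently, take A + A and drop any sum 2a that is achievable ONLY as a + a for a ∈ A (i.e. sums representable only with equal summands).
Enumerate pairs (a, a') with a < a' (symmetric, so each unordered pair gives one sum; this covers all a ≠ a'):
  -3 + -2 = -5
  -3 + 4 = 1
  -3 + 6 = 3
  -3 + 8 = 5
  -2 + 4 = 2
  -2 + 6 = 4
  -2 + 8 = 6
  4 + 6 = 10
  4 + 8 = 12
  6 + 8 = 14
Collected distinct sums: {-5, 1, 2, 3, 4, 5, 6, 10, 12, 14}
|A +̂ A| = 10
(Reference bound: |A +̂ A| ≥ 2|A| - 3 for |A| ≥ 2, with |A| = 5 giving ≥ 7.)

|A +̂ A| = 10


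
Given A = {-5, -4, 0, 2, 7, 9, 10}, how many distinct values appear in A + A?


A + A = {a + a' : a, a' ∈ A}; |A| = 7.
General bounds: 2|A| - 1 ≤ |A + A| ≤ |A|(|A|+1)/2, i.e. 13 ≤ |A + A| ≤ 28.
Lower bound 2|A|-1 is attained iff A is an arithmetic progression.
Enumerate sums a + a' for a ≤ a' (symmetric, so this suffices):
a = -5: -5+-5=-10, -5+-4=-9, -5+0=-5, -5+2=-3, -5+7=2, -5+9=4, -5+10=5
a = -4: -4+-4=-8, -4+0=-4, -4+2=-2, -4+7=3, -4+9=5, -4+10=6
a = 0: 0+0=0, 0+2=2, 0+7=7, 0+9=9, 0+10=10
a = 2: 2+2=4, 2+7=9, 2+9=11, 2+10=12
a = 7: 7+7=14, 7+9=16, 7+10=17
a = 9: 9+9=18, 9+10=19
a = 10: 10+10=20
Distinct sums: {-10, -9, -8, -5, -4, -3, -2, 0, 2, 3, 4, 5, 6, 7, 9, 10, 11, 12, 14, 16, 17, 18, 19, 20}
|A + A| = 24

|A + A| = 24


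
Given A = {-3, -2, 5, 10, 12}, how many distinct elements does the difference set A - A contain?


A - A = {a - a' : a, a' ∈ A}; |A| = 5.
Bounds: 2|A|-1 ≤ |A - A| ≤ |A|² - |A| + 1, i.e. 9 ≤ |A - A| ≤ 21.
Note: 0 ∈ A - A always (from a - a). The set is symmetric: if d ∈ A - A then -d ∈ A - A.
Enumerate nonzero differences d = a - a' with a > a' (then include -d):
Positive differences: {1, 2, 5, 7, 8, 12, 13, 14, 15}
Full difference set: {0} ∪ (positive diffs) ∪ (negative diffs).
|A - A| = 1 + 2·9 = 19 (matches direct enumeration: 19).

|A - A| = 19


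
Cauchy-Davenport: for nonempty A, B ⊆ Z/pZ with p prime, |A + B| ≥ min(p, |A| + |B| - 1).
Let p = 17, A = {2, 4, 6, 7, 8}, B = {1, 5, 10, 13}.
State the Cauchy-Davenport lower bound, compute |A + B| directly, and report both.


Cauchy-Davenport: |A + B| ≥ min(p, |A| + |B| - 1) for A, B nonempty in Z/pZ.
|A| = 5, |B| = 4, p = 17.
CD lower bound = min(17, 5 + 4 - 1) = min(17, 8) = 8.
Compute A + B mod 17 directly:
a = 2: 2+1=3, 2+5=7, 2+10=12, 2+13=15
a = 4: 4+1=5, 4+5=9, 4+10=14, 4+13=0
a = 6: 6+1=7, 6+5=11, 6+10=16, 6+13=2
a = 7: 7+1=8, 7+5=12, 7+10=0, 7+13=3
a = 8: 8+1=9, 8+5=13, 8+10=1, 8+13=4
A + B = {0, 1, 2, 3, 4, 5, 7, 8, 9, 11, 12, 13, 14, 15, 16}, so |A + B| = 15.
Verify: 15 ≥ 8? Yes ✓.

CD lower bound = 8, actual |A + B| = 15.


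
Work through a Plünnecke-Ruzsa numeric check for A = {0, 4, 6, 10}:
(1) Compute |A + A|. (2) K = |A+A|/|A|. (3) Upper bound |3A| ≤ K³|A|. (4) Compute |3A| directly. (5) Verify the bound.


|A| = 4.
Step 1: Compute A + A by enumerating all 16 pairs.
A + A = {0, 4, 6, 8, 10, 12, 14, 16, 20}, so |A + A| = 9.
Step 2: Doubling constant K = |A + A|/|A| = 9/4 = 9/4 ≈ 2.2500.
Step 3: Plünnecke-Ruzsa gives |3A| ≤ K³·|A| = (2.2500)³ · 4 ≈ 45.5625.
Step 4: Compute 3A = A + A + A directly by enumerating all triples (a,b,c) ∈ A³; |3A| = 14.
Step 5: Check 14 ≤ 45.5625? Yes ✓.

K = 9/4, Plünnecke-Ruzsa bound K³|A| ≈ 45.5625, |3A| = 14, inequality holds.


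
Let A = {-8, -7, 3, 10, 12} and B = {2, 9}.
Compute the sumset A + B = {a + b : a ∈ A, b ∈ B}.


A + B = {a + b : a ∈ A, b ∈ B}.
Enumerate all |A|·|B| = 5·2 = 10 pairs (a, b) and collect distinct sums.
a = -8: -8+2=-6, -8+9=1
a = -7: -7+2=-5, -7+9=2
a = 3: 3+2=5, 3+9=12
a = 10: 10+2=12, 10+9=19
a = 12: 12+2=14, 12+9=21
Collecting distinct sums: A + B = {-6, -5, 1, 2, 5, 12, 14, 19, 21}
|A + B| = 9

A + B = {-6, -5, 1, 2, 5, 12, 14, 19, 21}


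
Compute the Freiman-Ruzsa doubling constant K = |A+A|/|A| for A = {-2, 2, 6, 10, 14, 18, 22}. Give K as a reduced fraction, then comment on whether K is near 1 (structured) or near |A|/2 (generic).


|A| = 7.
Compute A + A by enumerating all 49 pairs.
A + A = {-4, 0, 4, 8, 12, 16, 20, 24, 28, 32, 36, 40, 44}, so |A + A| = 13.
K = |A + A| / |A| = 13/7 (already in lowest terms) ≈ 1.8571.
Reference: AP of size 7 gives K = 13/7 ≈ 1.8571; a fully generic set of size 7 gives K ≈ 4.0000.

|A| = 7, |A + A| = 13, K = 13/7.


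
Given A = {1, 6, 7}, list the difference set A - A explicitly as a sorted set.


A - A = {a - a' : a, a' ∈ A}.
Compute a - a' for each ordered pair (a, a'):
a = 1: 1-1=0, 1-6=-5, 1-7=-6
a = 6: 6-1=5, 6-6=0, 6-7=-1
a = 7: 7-1=6, 7-6=1, 7-7=0
Collecting distinct values (and noting 0 appears from a-a):
A - A = {-6, -5, -1, 0, 1, 5, 6}
|A - A| = 7

A - A = {-6, -5, -1, 0, 1, 5, 6}


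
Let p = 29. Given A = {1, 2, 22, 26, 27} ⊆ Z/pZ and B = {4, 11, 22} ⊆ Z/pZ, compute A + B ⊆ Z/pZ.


Work in Z/29Z: reduce every sum a + b modulo 29.
Enumerate all 15 pairs:
a = 1: 1+4=5, 1+11=12, 1+22=23
a = 2: 2+4=6, 2+11=13, 2+22=24
a = 22: 22+4=26, 22+11=4, 22+22=15
a = 26: 26+4=1, 26+11=8, 26+22=19
a = 27: 27+4=2, 27+11=9, 27+22=20
Distinct residues collected: {1, 2, 4, 5, 6, 8, 9, 12, 13, 15, 19, 20, 23, 24, 26}
|A + B| = 15 (out of 29 total residues).

A + B = {1, 2, 4, 5, 6, 8, 9, 12, 13, 15, 19, 20, 23, 24, 26}


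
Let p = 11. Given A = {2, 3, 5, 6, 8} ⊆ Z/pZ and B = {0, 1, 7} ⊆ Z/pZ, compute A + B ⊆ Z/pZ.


Work in Z/11Z: reduce every sum a + b modulo 11.
Enumerate all 15 pairs:
a = 2: 2+0=2, 2+1=3, 2+7=9
a = 3: 3+0=3, 3+1=4, 3+7=10
a = 5: 5+0=5, 5+1=6, 5+7=1
a = 6: 6+0=6, 6+1=7, 6+7=2
a = 8: 8+0=8, 8+1=9, 8+7=4
Distinct residues collected: {1, 2, 3, 4, 5, 6, 7, 8, 9, 10}
|A + B| = 10 (out of 11 total residues).

A + B = {1, 2, 3, 4, 5, 6, 7, 8, 9, 10}


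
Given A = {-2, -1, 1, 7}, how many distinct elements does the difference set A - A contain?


A - A = {a - a' : a, a' ∈ A}; |A| = 4.
Bounds: 2|A|-1 ≤ |A - A| ≤ |A|² - |A| + 1, i.e. 7 ≤ |A - A| ≤ 13.
Note: 0 ∈ A - A always (from a - a). The set is symmetric: if d ∈ A - A then -d ∈ A - A.
Enumerate nonzero differences d = a - a' with a > a' (then include -d):
Positive differences: {1, 2, 3, 6, 8, 9}
Full difference set: {0} ∪ (positive diffs) ∪ (negative diffs).
|A - A| = 1 + 2·6 = 13 (matches direct enumeration: 13).

|A - A| = 13


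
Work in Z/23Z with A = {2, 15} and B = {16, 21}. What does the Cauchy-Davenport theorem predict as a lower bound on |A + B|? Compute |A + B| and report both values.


Cauchy-Davenport: |A + B| ≥ min(p, |A| + |B| - 1) for A, B nonempty in Z/pZ.
|A| = 2, |B| = 2, p = 23.
CD lower bound = min(23, 2 + 2 - 1) = min(23, 3) = 3.
Compute A + B mod 23 directly:
a = 2: 2+16=18, 2+21=0
a = 15: 15+16=8, 15+21=13
A + B = {0, 8, 13, 18}, so |A + B| = 4.
Verify: 4 ≥ 3? Yes ✓.

CD lower bound = 3, actual |A + B| = 4.


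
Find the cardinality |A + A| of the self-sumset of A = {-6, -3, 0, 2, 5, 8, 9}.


A + A = {a + a' : a, a' ∈ A}; |A| = 7.
General bounds: 2|A| - 1 ≤ |A + A| ≤ |A|(|A|+1)/2, i.e. 13 ≤ |A + A| ≤ 28.
Lower bound 2|A|-1 is attained iff A is an arithmetic progression.
Enumerate sums a + a' for a ≤ a' (symmetric, so this suffices):
a = -6: -6+-6=-12, -6+-3=-9, -6+0=-6, -6+2=-4, -6+5=-1, -6+8=2, -6+9=3
a = -3: -3+-3=-6, -3+0=-3, -3+2=-1, -3+5=2, -3+8=5, -3+9=6
a = 0: 0+0=0, 0+2=2, 0+5=5, 0+8=8, 0+9=9
a = 2: 2+2=4, 2+5=7, 2+8=10, 2+9=11
a = 5: 5+5=10, 5+8=13, 5+9=14
a = 8: 8+8=16, 8+9=17
a = 9: 9+9=18
Distinct sums: {-12, -9, -6, -4, -3, -1, 0, 2, 3, 4, 5, 6, 7, 8, 9, 10, 11, 13, 14, 16, 17, 18}
|A + A| = 22

|A + A| = 22


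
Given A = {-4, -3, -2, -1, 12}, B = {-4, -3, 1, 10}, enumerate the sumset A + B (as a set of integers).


A + B = {a + b : a ∈ A, b ∈ B}.
Enumerate all |A|·|B| = 5·4 = 20 pairs (a, b) and collect distinct sums.
a = -4: -4+-4=-8, -4+-3=-7, -4+1=-3, -4+10=6
a = -3: -3+-4=-7, -3+-3=-6, -3+1=-2, -3+10=7
a = -2: -2+-4=-6, -2+-3=-5, -2+1=-1, -2+10=8
a = -1: -1+-4=-5, -1+-3=-4, -1+1=0, -1+10=9
a = 12: 12+-4=8, 12+-3=9, 12+1=13, 12+10=22
Collecting distinct sums: A + B = {-8, -7, -6, -5, -4, -3, -2, -1, 0, 6, 7, 8, 9, 13, 22}
|A + B| = 15

A + B = {-8, -7, -6, -5, -4, -3, -2, -1, 0, 6, 7, 8, 9, 13, 22}


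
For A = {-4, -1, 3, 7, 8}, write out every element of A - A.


A - A = {a - a' : a, a' ∈ A}.
Compute a - a' for each ordered pair (a, a'):
a = -4: -4--4=0, -4--1=-3, -4-3=-7, -4-7=-11, -4-8=-12
a = -1: -1--4=3, -1--1=0, -1-3=-4, -1-7=-8, -1-8=-9
a = 3: 3--4=7, 3--1=4, 3-3=0, 3-7=-4, 3-8=-5
a = 7: 7--4=11, 7--1=8, 7-3=4, 7-7=0, 7-8=-1
a = 8: 8--4=12, 8--1=9, 8-3=5, 8-7=1, 8-8=0
Collecting distinct values (and noting 0 appears from a-a):
A - A = {-12, -11, -9, -8, -7, -5, -4, -3, -1, 0, 1, 3, 4, 5, 7, 8, 9, 11, 12}
|A - A| = 19

A - A = {-12, -11, -9, -8, -7, -5, -4, -3, -1, 0, 1, 3, 4, 5, 7, 8, 9, 11, 12}


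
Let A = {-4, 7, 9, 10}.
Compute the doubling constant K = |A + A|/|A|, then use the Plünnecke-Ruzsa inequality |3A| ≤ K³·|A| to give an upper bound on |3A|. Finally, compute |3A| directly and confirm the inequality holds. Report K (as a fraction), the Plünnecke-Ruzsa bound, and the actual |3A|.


|A| = 4.
Step 1: Compute A + A by enumerating all 16 pairs.
A + A = {-8, 3, 5, 6, 14, 16, 17, 18, 19, 20}, so |A + A| = 10.
Step 2: Doubling constant K = |A + A|/|A| = 10/4 = 10/4 ≈ 2.5000.
Step 3: Plünnecke-Ruzsa gives |3A| ≤ K³·|A| = (2.5000)³ · 4 ≈ 62.5000.
Step 4: Compute 3A = A + A + A directly by enumerating all triples (a,b,c) ∈ A³; |3A| = 19.
Step 5: Check 19 ≤ 62.5000? Yes ✓.

K = 10/4, Plünnecke-Ruzsa bound K³|A| ≈ 62.5000, |3A| = 19, inequality holds.


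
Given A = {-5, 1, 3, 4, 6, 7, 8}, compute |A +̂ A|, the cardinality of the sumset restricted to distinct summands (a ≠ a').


Restricted sumset: A +̂ A = {a + a' : a ∈ A, a' ∈ A, a ≠ a'}.
Equivalently, take A + A and drop any sum 2a that is achievable ONLY as a + a for a ∈ A (i.e. sums representable only with equal summands).
Enumerate pairs (a, a') with a < a' (symmetric, so each unordered pair gives one sum; this covers all a ≠ a'):
  -5 + 1 = -4
  -5 + 3 = -2
  -5 + 4 = -1
  -5 + 6 = 1
  -5 + 7 = 2
  -5 + 8 = 3
  1 + 3 = 4
  1 + 4 = 5
  1 + 6 = 7
  1 + 7 = 8
  1 + 8 = 9
  3 + 4 = 7
  3 + 6 = 9
  3 + 7 = 10
  3 + 8 = 11
  4 + 6 = 10
  4 + 7 = 11
  4 + 8 = 12
  6 + 7 = 13
  6 + 8 = 14
  7 + 8 = 15
Collected distinct sums: {-4, -2, -1, 1, 2, 3, 4, 5, 7, 8, 9, 10, 11, 12, 13, 14, 15}
|A +̂ A| = 17
(Reference bound: |A +̂ A| ≥ 2|A| - 3 for |A| ≥ 2, with |A| = 7 giving ≥ 11.)

|A +̂ A| = 17


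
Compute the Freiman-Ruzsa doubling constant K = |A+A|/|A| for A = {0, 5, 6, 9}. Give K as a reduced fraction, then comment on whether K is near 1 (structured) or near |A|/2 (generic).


|A| = 4.
Compute A + A by enumerating all 16 pairs.
A + A = {0, 5, 6, 9, 10, 11, 12, 14, 15, 18}, so |A + A| = 10.
K = |A + A| / |A| = 10/4 = 5/2 ≈ 2.5000.
Reference: AP of size 4 gives K = 7/4 ≈ 1.7500; a fully generic set of size 4 gives K ≈ 2.5000.

|A| = 4, |A + A| = 10, K = 10/4 = 5/2.


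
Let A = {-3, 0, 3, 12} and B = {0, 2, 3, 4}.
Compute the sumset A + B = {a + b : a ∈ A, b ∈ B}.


A + B = {a + b : a ∈ A, b ∈ B}.
Enumerate all |A|·|B| = 4·4 = 16 pairs (a, b) and collect distinct sums.
a = -3: -3+0=-3, -3+2=-1, -3+3=0, -3+4=1
a = 0: 0+0=0, 0+2=2, 0+3=3, 0+4=4
a = 3: 3+0=3, 3+2=5, 3+3=6, 3+4=7
a = 12: 12+0=12, 12+2=14, 12+3=15, 12+4=16
Collecting distinct sums: A + B = {-3, -1, 0, 1, 2, 3, 4, 5, 6, 7, 12, 14, 15, 16}
|A + B| = 14

A + B = {-3, -1, 0, 1, 2, 3, 4, 5, 6, 7, 12, 14, 15, 16}


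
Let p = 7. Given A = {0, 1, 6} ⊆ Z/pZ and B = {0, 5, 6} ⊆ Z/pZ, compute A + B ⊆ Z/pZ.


Work in Z/7Z: reduce every sum a + b modulo 7.
Enumerate all 9 pairs:
a = 0: 0+0=0, 0+5=5, 0+6=6
a = 1: 1+0=1, 1+5=6, 1+6=0
a = 6: 6+0=6, 6+5=4, 6+6=5
Distinct residues collected: {0, 1, 4, 5, 6}
|A + B| = 5 (out of 7 total residues).

A + B = {0, 1, 4, 5, 6}


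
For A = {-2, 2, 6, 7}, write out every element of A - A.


A - A = {a - a' : a, a' ∈ A}.
Compute a - a' for each ordered pair (a, a'):
a = -2: -2--2=0, -2-2=-4, -2-6=-8, -2-7=-9
a = 2: 2--2=4, 2-2=0, 2-6=-4, 2-7=-5
a = 6: 6--2=8, 6-2=4, 6-6=0, 6-7=-1
a = 7: 7--2=9, 7-2=5, 7-6=1, 7-7=0
Collecting distinct values (and noting 0 appears from a-a):
A - A = {-9, -8, -5, -4, -1, 0, 1, 4, 5, 8, 9}
|A - A| = 11

A - A = {-9, -8, -5, -4, -1, 0, 1, 4, 5, 8, 9}


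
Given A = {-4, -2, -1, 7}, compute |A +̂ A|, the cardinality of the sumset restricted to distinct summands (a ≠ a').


Restricted sumset: A +̂ A = {a + a' : a ∈ A, a' ∈ A, a ≠ a'}.
Equivalently, take A + A and drop any sum 2a that is achievable ONLY as a + a for a ∈ A (i.e. sums representable only with equal summands).
Enumerate pairs (a, a') with a < a' (symmetric, so each unordered pair gives one sum; this covers all a ≠ a'):
  -4 + -2 = -6
  -4 + -1 = -5
  -4 + 7 = 3
  -2 + -1 = -3
  -2 + 7 = 5
  -1 + 7 = 6
Collected distinct sums: {-6, -5, -3, 3, 5, 6}
|A +̂ A| = 6
(Reference bound: |A +̂ A| ≥ 2|A| - 3 for |A| ≥ 2, with |A| = 4 giving ≥ 5.)

|A +̂ A| = 6


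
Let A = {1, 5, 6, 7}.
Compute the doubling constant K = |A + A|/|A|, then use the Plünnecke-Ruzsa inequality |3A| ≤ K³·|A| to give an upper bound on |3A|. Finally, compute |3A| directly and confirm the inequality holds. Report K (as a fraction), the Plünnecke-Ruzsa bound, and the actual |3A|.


|A| = 4.
Step 1: Compute A + A by enumerating all 16 pairs.
A + A = {2, 6, 7, 8, 10, 11, 12, 13, 14}, so |A + A| = 9.
Step 2: Doubling constant K = |A + A|/|A| = 9/4 = 9/4 ≈ 2.2500.
Step 3: Plünnecke-Ruzsa gives |3A| ≤ K³·|A| = (2.2500)³ · 4 ≈ 45.5625.
Step 4: Compute 3A = A + A + A directly by enumerating all triples (a,b,c) ∈ A³; |3A| = 15.
Step 5: Check 15 ≤ 45.5625? Yes ✓.

K = 9/4, Plünnecke-Ruzsa bound K³|A| ≈ 45.5625, |3A| = 15, inequality holds.


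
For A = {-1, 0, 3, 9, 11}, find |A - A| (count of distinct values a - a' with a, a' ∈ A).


A - A = {a - a' : a, a' ∈ A}; |A| = 5.
Bounds: 2|A|-1 ≤ |A - A| ≤ |A|² - |A| + 1, i.e. 9 ≤ |A - A| ≤ 21.
Note: 0 ∈ A - A always (from a - a). The set is symmetric: if d ∈ A - A then -d ∈ A - A.
Enumerate nonzero differences d = a - a' with a > a' (then include -d):
Positive differences: {1, 2, 3, 4, 6, 8, 9, 10, 11, 12}
Full difference set: {0} ∪ (positive diffs) ∪ (negative diffs).
|A - A| = 1 + 2·10 = 21 (matches direct enumeration: 21).

|A - A| = 21


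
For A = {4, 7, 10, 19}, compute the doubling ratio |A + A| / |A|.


|A| = 4.
Compute A + A by enumerating all 16 pairs.
A + A = {8, 11, 14, 17, 20, 23, 26, 29, 38}, so |A + A| = 9.
K = |A + A| / |A| = 9/4 (already in lowest terms) ≈ 2.2500.
Reference: AP of size 4 gives K = 7/4 ≈ 1.7500; a fully generic set of size 4 gives K ≈ 2.5000.

|A| = 4, |A + A| = 9, K = 9/4.


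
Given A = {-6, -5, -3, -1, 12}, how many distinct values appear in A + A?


A + A = {a + a' : a, a' ∈ A}; |A| = 5.
General bounds: 2|A| - 1 ≤ |A + A| ≤ |A|(|A|+1)/2, i.e. 9 ≤ |A + A| ≤ 15.
Lower bound 2|A|-1 is attained iff A is an arithmetic progression.
Enumerate sums a + a' for a ≤ a' (symmetric, so this suffices):
a = -6: -6+-6=-12, -6+-5=-11, -6+-3=-9, -6+-1=-7, -6+12=6
a = -5: -5+-5=-10, -5+-3=-8, -5+-1=-6, -5+12=7
a = -3: -3+-3=-6, -3+-1=-4, -3+12=9
a = -1: -1+-1=-2, -1+12=11
a = 12: 12+12=24
Distinct sums: {-12, -11, -10, -9, -8, -7, -6, -4, -2, 6, 7, 9, 11, 24}
|A + A| = 14

|A + A| = 14


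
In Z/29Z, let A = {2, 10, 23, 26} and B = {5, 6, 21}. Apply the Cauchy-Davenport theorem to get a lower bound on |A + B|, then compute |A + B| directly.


Cauchy-Davenport: |A + B| ≥ min(p, |A| + |B| - 1) for A, B nonempty in Z/pZ.
|A| = 4, |B| = 3, p = 29.
CD lower bound = min(29, 4 + 3 - 1) = min(29, 6) = 6.
Compute A + B mod 29 directly:
a = 2: 2+5=7, 2+6=8, 2+21=23
a = 10: 10+5=15, 10+6=16, 10+21=2
a = 23: 23+5=28, 23+6=0, 23+21=15
a = 26: 26+5=2, 26+6=3, 26+21=18
A + B = {0, 2, 3, 7, 8, 15, 16, 18, 23, 28}, so |A + B| = 10.
Verify: 10 ≥ 6? Yes ✓.

CD lower bound = 6, actual |A + B| = 10.


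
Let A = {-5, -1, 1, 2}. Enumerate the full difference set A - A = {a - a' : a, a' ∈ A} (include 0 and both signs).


A - A = {a - a' : a, a' ∈ A}.
Compute a - a' for each ordered pair (a, a'):
a = -5: -5--5=0, -5--1=-4, -5-1=-6, -5-2=-7
a = -1: -1--5=4, -1--1=0, -1-1=-2, -1-2=-3
a = 1: 1--5=6, 1--1=2, 1-1=0, 1-2=-1
a = 2: 2--5=7, 2--1=3, 2-1=1, 2-2=0
Collecting distinct values (and noting 0 appears from a-a):
A - A = {-7, -6, -4, -3, -2, -1, 0, 1, 2, 3, 4, 6, 7}
|A - A| = 13

A - A = {-7, -6, -4, -3, -2, -1, 0, 1, 2, 3, 4, 6, 7}


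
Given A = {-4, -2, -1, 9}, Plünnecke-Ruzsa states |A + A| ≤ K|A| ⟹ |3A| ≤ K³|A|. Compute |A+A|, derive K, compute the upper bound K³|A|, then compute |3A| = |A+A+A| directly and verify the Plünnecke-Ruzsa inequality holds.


|A| = 4.
Step 1: Compute A + A by enumerating all 16 pairs.
A + A = {-8, -6, -5, -4, -3, -2, 5, 7, 8, 18}, so |A + A| = 10.
Step 2: Doubling constant K = |A + A|/|A| = 10/4 = 10/4 ≈ 2.5000.
Step 3: Plünnecke-Ruzsa gives |3A| ≤ K³·|A| = (2.5000)³ · 4 ≈ 62.5000.
Step 4: Compute 3A = A + A + A directly by enumerating all triples (a,b,c) ∈ A³; |3A| = 19.
Step 5: Check 19 ≤ 62.5000? Yes ✓.

K = 10/4, Plünnecke-Ruzsa bound K³|A| ≈ 62.5000, |3A| = 19, inequality holds.


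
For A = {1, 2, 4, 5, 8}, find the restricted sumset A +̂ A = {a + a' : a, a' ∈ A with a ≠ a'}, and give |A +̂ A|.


Restricted sumset: A +̂ A = {a + a' : a ∈ A, a' ∈ A, a ≠ a'}.
Equivalently, take A + A and drop any sum 2a that is achievable ONLY as a + a for a ∈ A (i.e. sums representable only with equal summands).
Enumerate pairs (a, a') with a < a' (symmetric, so each unordered pair gives one sum; this covers all a ≠ a'):
  1 + 2 = 3
  1 + 4 = 5
  1 + 5 = 6
  1 + 8 = 9
  2 + 4 = 6
  2 + 5 = 7
  2 + 8 = 10
  4 + 5 = 9
  4 + 8 = 12
  5 + 8 = 13
Collected distinct sums: {3, 5, 6, 7, 9, 10, 12, 13}
|A +̂ A| = 8
(Reference bound: |A +̂ A| ≥ 2|A| - 3 for |A| ≥ 2, with |A| = 5 giving ≥ 7.)

|A +̂ A| = 8


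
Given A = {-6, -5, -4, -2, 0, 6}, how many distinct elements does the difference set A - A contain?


A - A = {a - a' : a, a' ∈ A}; |A| = 6.
Bounds: 2|A|-1 ≤ |A - A| ≤ |A|² - |A| + 1, i.e. 11 ≤ |A - A| ≤ 31.
Note: 0 ∈ A - A always (from a - a). The set is symmetric: if d ∈ A - A then -d ∈ A - A.
Enumerate nonzero differences d = a - a' with a > a' (then include -d):
Positive differences: {1, 2, 3, 4, 5, 6, 8, 10, 11, 12}
Full difference set: {0} ∪ (positive diffs) ∪ (negative diffs).
|A - A| = 1 + 2·10 = 21 (matches direct enumeration: 21).

|A - A| = 21


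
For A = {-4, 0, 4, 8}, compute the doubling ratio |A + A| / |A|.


|A| = 4.
Compute A + A by enumerating all 16 pairs.
A + A = {-8, -4, 0, 4, 8, 12, 16}, so |A + A| = 7.
K = |A + A| / |A| = 7/4 (already in lowest terms) ≈ 1.7500.
Reference: AP of size 4 gives K = 7/4 ≈ 1.7500; a fully generic set of size 4 gives K ≈ 2.5000.

|A| = 4, |A + A| = 7, K = 7/4.


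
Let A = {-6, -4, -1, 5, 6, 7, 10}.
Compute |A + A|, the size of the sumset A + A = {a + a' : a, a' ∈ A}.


A + A = {a + a' : a, a' ∈ A}; |A| = 7.
General bounds: 2|A| - 1 ≤ |A + A| ≤ |A|(|A|+1)/2, i.e. 13 ≤ |A + A| ≤ 28.
Lower bound 2|A|-1 is attained iff A is an arithmetic progression.
Enumerate sums a + a' for a ≤ a' (symmetric, so this suffices):
a = -6: -6+-6=-12, -6+-4=-10, -6+-1=-7, -6+5=-1, -6+6=0, -6+7=1, -6+10=4
a = -4: -4+-4=-8, -4+-1=-5, -4+5=1, -4+6=2, -4+7=3, -4+10=6
a = -1: -1+-1=-2, -1+5=4, -1+6=5, -1+7=6, -1+10=9
a = 5: 5+5=10, 5+6=11, 5+7=12, 5+10=15
a = 6: 6+6=12, 6+7=13, 6+10=16
a = 7: 7+7=14, 7+10=17
a = 10: 10+10=20
Distinct sums: {-12, -10, -8, -7, -5, -2, -1, 0, 1, 2, 3, 4, 5, 6, 9, 10, 11, 12, 13, 14, 15, 16, 17, 20}
|A + A| = 24

|A + A| = 24


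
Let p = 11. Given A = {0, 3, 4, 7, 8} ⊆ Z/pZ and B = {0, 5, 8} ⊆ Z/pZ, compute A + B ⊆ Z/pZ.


Work in Z/11Z: reduce every sum a + b modulo 11.
Enumerate all 15 pairs:
a = 0: 0+0=0, 0+5=5, 0+8=8
a = 3: 3+0=3, 3+5=8, 3+8=0
a = 4: 4+0=4, 4+5=9, 4+8=1
a = 7: 7+0=7, 7+5=1, 7+8=4
a = 8: 8+0=8, 8+5=2, 8+8=5
Distinct residues collected: {0, 1, 2, 3, 4, 5, 7, 8, 9}
|A + B| = 9 (out of 11 total residues).

A + B = {0, 1, 2, 3, 4, 5, 7, 8, 9}


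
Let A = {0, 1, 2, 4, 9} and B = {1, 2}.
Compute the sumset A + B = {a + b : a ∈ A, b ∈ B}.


A + B = {a + b : a ∈ A, b ∈ B}.
Enumerate all |A|·|B| = 5·2 = 10 pairs (a, b) and collect distinct sums.
a = 0: 0+1=1, 0+2=2
a = 1: 1+1=2, 1+2=3
a = 2: 2+1=3, 2+2=4
a = 4: 4+1=5, 4+2=6
a = 9: 9+1=10, 9+2=11
Collecting distinct sums: A + B = {1, 2, 3, 4, 5, 6, 10, 11}
|A + B| = 8

A + B = {1, 2, 3, 4, 5, 6, 10, 11}


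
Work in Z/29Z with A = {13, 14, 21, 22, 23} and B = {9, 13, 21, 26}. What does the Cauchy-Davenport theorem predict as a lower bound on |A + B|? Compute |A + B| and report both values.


Cauchy-Davenport: |A + B| ≥ min(p, |A| + |B| - 1) for A, B nonempty in Z/pZ.
|A| = 5, |B| = 4, p = 29.
CD lower bound = min(29, 5 + 4 - 1) = min(29, 8) = 8.
Compute A + B mod 29 directly:
a = 13: 13+9=22, 13+13=26, 13+21=5, 13+26=10
a = 14: 14+9=23, 14+13=27, 14+21=6, 14+26=11
a = 21: 21+9=1, 21+13=5, 21+21=13, 21+26=18
a = 22: 22+9=2, 22+13=6, 22+21=14, 22+26=19
a = 23: 23+9=3, 23+13=7, 23+21=15, 23+26=20
A + B = {1, 2, 3, 5, 6, 7, 10, 11, 13, 14, 15, 18, 19, 20, 22, 23, 26, 27}, so |A + B| = 18.
Verify: 18 ≥ 8? Yes ✓.

CD lower bound = 8, actual |A + B| = 18.


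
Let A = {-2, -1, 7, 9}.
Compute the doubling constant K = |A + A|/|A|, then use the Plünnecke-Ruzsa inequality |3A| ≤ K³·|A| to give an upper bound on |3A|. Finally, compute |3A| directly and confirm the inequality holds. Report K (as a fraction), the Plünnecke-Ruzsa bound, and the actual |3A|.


|A| = 4.
Step 1: Compute A + A by enumerating all 16 pairs.
A + A = {-4, -3, -2, 5, 6, 7, 8, 14, 16, 18}, so |A + A| = 10.
Step 2: Doubling constant K = |A + A|/|A| = 10/4 = 10/4 ≈ 2.5000.
Step 3: Plünnecke-Ruzsa gives |3A| ≤ K³·|A| = (2.5000)³ · 4 ≈ 62.5000.
Step 4: Compute 3A = A + A + A directly by enumerating all triples (a,b,c) ∈ A³; |3A| = 19.
Step 5: Check 19 ≤ 62.5000? Yes ✓.

K = 10/4, Plünnecke-Ruzsa bound K³|A| ≈ 62.5000, |3A| = 19, inequality holds.


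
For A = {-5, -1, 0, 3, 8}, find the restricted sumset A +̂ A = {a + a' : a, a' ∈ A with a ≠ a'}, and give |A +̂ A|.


Restricted sumset: A +̂ A = {a + a' : a ∈ A, a' ∈ A, a ≠ a'}.
Equivalently, take A + A and drop any sum 2a that is achievable ONLY as a + a for a ∈ A (i.e. sums representable only with equal summands).
Enumerate pairs (a, a') with a < a' (symmetric, so each unordered pair gives one sum; this covers all a ≠ a'):
  -5 + -1 = -6
  -5 + 0 = -5
  -5 + 3 = -2
  -5 + 8 = 3
  -1 + 0 = -1
  -1 + 3 = 2
  -1 + 8 = 7
  0 + 3 = 3
  0 + 8 = 8
  3 + 8 = 11
Collected distinct sums: {-6, -5, -2, -1, 2, 3, 7, 8, 11}
|A +̂ A| = 9
(Reference bound: |A +̂ A| ≥ 2|A| - 3 for |A| ≥ 2, with |A| = 5 giving ≥ 7.)

|A +̂ A| = 9


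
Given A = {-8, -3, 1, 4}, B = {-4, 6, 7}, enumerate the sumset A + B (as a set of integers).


A + B = {a + b : a ∈ A, b ∈ B}.
Enumerate all |A|·|B| = 4·3 = 12 pairs (a, b) and collect distinct sums.
a = -8: -8+-4=-12, -8+6=-2, -8+7=-1
a = -3: -3+-4=-7, -3+6=3, -3+7=4
a = 1: 1+-4=-3, 1+6=7, 1+7=8
a = 4: 4+-4=0, 4+6=10, 4+7=11
Collecting distinct sums: A + B = {-12, -7, -3, -2, -1, 0, 3, 4, 7, 8, 10, 11}
|A + B| = 12

A + B = {-12, -7, -3, -2, -1, 0, 3, 4, 7, 8, 10, 11}


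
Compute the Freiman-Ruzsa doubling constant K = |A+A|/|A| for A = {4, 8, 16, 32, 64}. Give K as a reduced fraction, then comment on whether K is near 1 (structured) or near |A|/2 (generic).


|A| = 5.
Compute A + A by enumerating all 25 pairs.
A + A = {8, 12, 16, 20, 24, 32, 36, 40, 48, 64, 68, 72, 80, 96, 128}, so |A + A| = 15.
K = |A + A| / |A| = 15/5 = 3/1 ≈ 3.0000.
Reference: AP of size 5 gives K = 9/5 ≈ 1.8000; a fully generic set of size 5 gives K ≈ 3.0000.

|A| = 5, |A + A| = 15, K = 15/5 = 3/1.


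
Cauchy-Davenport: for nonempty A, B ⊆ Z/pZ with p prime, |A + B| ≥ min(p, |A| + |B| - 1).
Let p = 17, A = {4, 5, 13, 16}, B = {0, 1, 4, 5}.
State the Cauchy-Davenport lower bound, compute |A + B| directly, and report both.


Cauchy-Davenport: |A + B| ≥ min(p, |A| + |B| - 1) for A, B nonempty in Z/pZ.
|A| = 4, |B| = 4, p = 17.
CD lower bound = min(17, 4 + 4 - 1) = min(17, 7) = 7.
Compute A + B mod 17 directly:
a = 4: 4+0=4, 4+1=5, 4+4=8, 4+5=9
a = 5: 5+0=5, 5+1=6, 5+4=9, 5+5=10
a = 13: 13+0=13, 13+1=14, 13+4=0, 13+5=1
a = 16: 16+0=16, 16+1=0, 16+4=3, 16+5=4
A + B = {0, 1, 3, 4, 5, 6, 8, 9, 10, 13, 14, 16}, so |A + B| = 12.
Verify: 12 ≥ 7? Yes ✓.

CD lower bound = 7, actual |A + B| = 12.


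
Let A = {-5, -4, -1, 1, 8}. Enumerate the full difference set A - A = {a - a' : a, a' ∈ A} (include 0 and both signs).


A - A = {a - a' : a, a' ∈ A}.
Compute a - a' for each ordered pair (a, a'):
a = -5: -5--5=0, -5--4=-1, -5--1=-4, -5-1=-6, -5-8=-13
a = -4: -4--5=1, -4--4=0, -4--1=-3, -4-1=-5, -4-8=-12
a = -1: -1--5=4, -1--4=3, -1--1=0, -1-1=-2, -1-8=-9
a = 1: 1--5=6, 1--4=5, 1--1=2, 1-1=0, 1-8=-7
a = 8: 8--5=13, 8--4=12, 8--1=9, 8-1=7, 8-8=0
Collecting distinct values (and noting 0 appears from a-a):
A - A = {-13, -12, -9, -7, -6, -5, -4, -3, -2, -1, 0, 1, 2, 3, 4, 5, 6, 7, 9, 12, 13}
|A - A| = 21

A - A = {-13, -12, -9, -7, -6, -5, -4, -3, -2, -1, 0, 1, 2, 3, 4, 5, 6, 7, 9, 12, 13}


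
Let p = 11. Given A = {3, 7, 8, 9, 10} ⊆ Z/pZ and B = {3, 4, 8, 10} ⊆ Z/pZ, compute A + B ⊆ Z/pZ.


Work in Z/11Z: reduce every sum a + b modulo 11.
Enumerate all 20 pairs:
a = 3: 3+3=6, 3+4=7, 3+8=0, 3+10=2
a = 7: 7+3=10, 7+4=0, 7+8=4, 7+10=6
a = 8: 8+3=0, 8+4=1, 8+8=5, 8+10=7
a = 9: 9+3=1, 9+4=2, 9+8=6, 9+10=8
a = 10: 10+3=2, 10+4=3, 10+8=7, 10+10=9
Distinct residues collected: {0, 1, 2, 3, 4, 5, 6, 7, 8, 9, 10}
|A + B| = 11 (out of 11 total residues).

A + B = {0, 1, 2, 3, 4, 5, 6, 7, 8, 9, 10}


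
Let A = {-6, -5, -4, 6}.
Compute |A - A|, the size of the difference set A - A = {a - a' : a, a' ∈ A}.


A - A = {a - a' : a, a' ∈ A}; |A| = 4.
Bounds: 2|A|-1 ≤ |A - A| ≤ |A|² - |A| + 1, i.e. 7 ≤ |A - A| ≤ 13.
Note: 0 ∈ A - A always (from a - a). The set is symmetric: if d ∈ A - A then -d ∈ A - A.
Enumerate nonzero differences d = a - a' with a > a' (then include -d):
Positive differences: {1, 2, 10, 11, 12}
Full difference set: {0} ∪ (positive diffs) ∪ (negative diffs).
|A - A| = 1 + 2·5 = 11 (matches direct enumeration: 11).

|A - A| = 11


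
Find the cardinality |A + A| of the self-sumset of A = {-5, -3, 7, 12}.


A + A = {a + a' : a, a' ∈ A}; |A| = 4.
General bounds: 2|A| - 1 ≤ |A + A| ≤ |A|(|A|+1)/2, i.e. 7 ≤ |A + A| ≤ 10.
Lower bound 2|A|-1 is attained iff A is an arithmetic progression.
Enumerate sums a + a' for a ≤ a' (symmetric, so this suffices):
a = -5: -5+-5=-10, -5+-3=-8, -5+7=2, -5+12=7
a = -3: -3+-3=-6, -3+7=4, -3+12=9
a = 7: 7+7=14, 7+12=19
a = 12: 12+12=24
Distinct sums: {-10, -8, -6, 2, 4, 7, 9, 14, 19, 24}
|A + A| = 10

|A + A| = 10


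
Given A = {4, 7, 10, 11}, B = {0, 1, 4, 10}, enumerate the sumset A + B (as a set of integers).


A + B = {a + b : a ∈ A, b ∈ B}.
Enumerate all |A|·|B| = 4·4 = 16 pairs (a, b) and collect distinct sums.
a = 4: 4+0=4, 4+1=5, 4+4=8, 4+10=14
a = 7: 7+0=7, 7+1=8, 7+4=11, 7+10=17
a = 10: 10+0=10, 10+1=11, 10+4=14, 10+10=20
a = 11: 11+0=11, 11+1=12, 11+4=15, 11+10=21
Collecting distinct sums: A + B = {4, 5, 7, 8, 10, 11, 12, 14, 15, 17, 20, 21}
|A + B| = 12

A + B = {4, 5, 7, 8, 10, 11, 12, 14, 15, 17, 20, 21}


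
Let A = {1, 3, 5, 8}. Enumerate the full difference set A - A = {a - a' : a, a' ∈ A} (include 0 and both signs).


A - A = {a - a' : a, a' ∈ A}.
Compute a - a' for each ordered pair (a, a'):
a = 1: 1-1=0, 1-3=-2, 1-5=-4, 1-8=-7
a = 3: 3-1=2, 3-3=0, 3-5=-2, 3-8=-5
a = 5: 5-1=4, 5-3=2, 5-5=0, 5-8=-3
a = 8: 8-1=7, 8-3=5, 8-5=3, 8-8=0
Collecting distinct values (and noting 0 appears from a-a):
A - A = {-7, -5, -4, -3, -2, 0, 2, 3, 4, 5, 7}
|A - A| = 11

A - A = {-7, -5, -4, -3, -2, 0, 2, 3, 4, 5, 7}


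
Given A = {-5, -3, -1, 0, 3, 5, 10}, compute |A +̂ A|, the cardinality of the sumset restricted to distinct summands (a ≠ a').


Restricted sumset: A +̂ A = {a + a' : a ∈ A, a' ∈ A, a ≠ a'}.
Equivalently, take A + A and drop any sum 2a that is achievable ONLY as a + a for a ∈ A (i.e. sums representable only with equal summands).
Enumerate pairs (a, a') with a < a' (symmetric, so each unordered pair gives one sum; this covers all a ≠ a'):
  -5 + -3 = -8
  -5 + -1 = -6
  -5 + 0 = -5
  -5 + 3 = -2
  -5 + 5 = 0
  -5 + 10 = 5
  -3 + -1 = -4
  -3 + 0 = -3
  -3 + 3 = 0
  -3 + 5 = 2
  -3 + 10 = 7
  -1 + 0 = -1
  -1 + 3 = 2
  -1 + 5 = 4
  -1 + 10 = 9
  0 + 3 = 3
  0 + 5 = 5
  0 + 10 = 10
  3 + 5 = 8
  3 + 10 = 13
  5 + 10 = 15
Collected distinct sums: {-8, -6, -5, -4, -3, -2, -1, 0, 2, 3, 4, 5, 7, 8, 9, 10, 13, 15}
|A +̂ A| = 18
(Reference bound: |A +̂ A| ≥ 2|A| - 3 for |A| ≥ 2, with |A| = 7 giving ≥ 11.)

|A +̂ A| = 18


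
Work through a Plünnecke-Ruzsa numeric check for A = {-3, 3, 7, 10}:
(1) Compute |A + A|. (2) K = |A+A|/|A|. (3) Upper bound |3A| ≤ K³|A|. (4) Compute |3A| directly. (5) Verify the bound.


|A| = 4.
Step 1: Compute A + A by enumerating all 16 pairs.
A + A = {-6, 0, 4, 6, 7, 10, 13, 14, 17, 20}, so |A + A| = 10.
Step 2: Doubling constant K = |A + A|/|A| = 10/4 = 10/4 ≈ 2.5000.
Step 3: Plünnecke-Ruzsa gives |3A| ≤ K³·|A| = (2.5000)³ · 4 ≈ 62.5000.
Step 4: Compute 3A = A + A + A directly by enumerating all triples (a,b,c) ∈ A³; |3A| = 19.
Step 5: Check 19 ≤ 62.5000? Yes ✓.

K = 10/4, Plünnecke-Ruzsa bound K³|A| ≈ 62.5000, |3A| = 19, inequality holds.


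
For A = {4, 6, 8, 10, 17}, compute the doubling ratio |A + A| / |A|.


|A| = 5.
Compute A + A by enumerating all 25 pairs.
A + A = {8, 10, 12, 14, 16, 18, 20, 21, 23, 25, 27, 34}, so |A + A| = 12.
K = |A + A| / |A| = 12/5 (already in lowest terms) ≈ 2.4000.
Reference: AP of size 5 gives K = 9/5 ≈ 1.8000; a fully generic set of size 5 gives K ≈ 3.0000.

|A| = 5, |A + A| = 12, K = 12/5.


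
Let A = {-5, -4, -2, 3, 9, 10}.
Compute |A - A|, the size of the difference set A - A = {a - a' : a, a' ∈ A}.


A - A = {a - a' : a, a' ∈ A}; |A| = 6.
Bounds: 2|A|-1 ≤ |A - A| ≤ |A|² - |A| + 1, i.e. 11 ≤ |A - A| ≤ 31.
Note: 0 ∈ A - A always (from a - a). The set is symmetric: if d ∈ A - A then -d ∈ A - A.
Enumerate nonzero differences d = a - a' with a > a' (then include -d):
Positive differences: {1, 2, 3, 5, 6, 7, 8, 11, 12, 13, 14, 15}
Full difference set: {0} ∪ (positive diffs) ∪ (negative diffs).
|A - A| = 1 + 2·12 = 25 (matches direct enumeration: 25).

|A - A| = 25


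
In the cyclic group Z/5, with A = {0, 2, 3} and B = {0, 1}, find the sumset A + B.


Work in Z/5Z: reduce every sum a + b modulo 5.
Enumerate all 6 pairs:
a = 0: 0+0=0, 0+1=1
a = 2: 2+0=2, 2+1=3
a = 3: 3+0=3, 3+1=4
Distinct residues collected: {0, 1, 2, 3, 4}
|A + B| = 5 (out of 5 total residues).

A + B = {0, 1, 2, 3, 4}


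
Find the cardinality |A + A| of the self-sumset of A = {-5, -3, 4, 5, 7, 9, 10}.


A + A = {a + a' : a, a' ∈ A}; |A| = 7.
General bounds: 2|A| - 1 ≤ |A + A| ≤ |A|(|A|+1)/2, i.e. 13 ≤ |A + A| ≤ 28.
Lower bound 2|A|-1 is attained iff A is an arithmetic progression.
Enumerate sums a + a' for a ≤ a' (symmetric, so this suffices):
a = -5: -5+-5=-10, -5+-3=-8, -5+4=-1, -5+5=0, -5+7=2, -5+9=4, -5+10=5
a = -3: -3+-3=-6, -3+4=1, -3+5=2, -3+7=4, -3+9=6, -3+10=7
a = 4: 4+4=8, 4+5=9, 4+7=11, 4+9=13, 4+10=14
a = 5: 5+5=10, 5+7=12, 5+9=14, 5+10=15
a = 7: 7+7=14, 7+9=16, 7+10=17
a = 9: 9+9=18, 9+10=19
a = 10: 10+10=20
Distinct sums: {-10, -8, -6, -1, 0, 1, 2, 4, 5, 6, 7, 8, 9, 10, 11, 12, 13, 14, 15, 16, 17, 18, 19, 20}
|A + A| = 24

|A + A| = 24
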